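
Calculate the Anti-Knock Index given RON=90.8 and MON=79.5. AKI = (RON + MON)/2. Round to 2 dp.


AKI = (RON + MON) / 2
AKI = (90.8 + 79.5) / 2
AKI = 170.3 / 2 = 85.15


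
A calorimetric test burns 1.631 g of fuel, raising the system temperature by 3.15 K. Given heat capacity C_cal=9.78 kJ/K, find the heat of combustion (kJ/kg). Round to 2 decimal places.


Hc = C_cal * delta_T / m_fuel
Q_released = 9.78 * 3.15 = 30.8070 kJ
m_fuel = 1.631 g = 1.631/1000 kg = 0.001631 kg
Hc = 30.8070 / 0.001631 = 18888.41 kJ/kg


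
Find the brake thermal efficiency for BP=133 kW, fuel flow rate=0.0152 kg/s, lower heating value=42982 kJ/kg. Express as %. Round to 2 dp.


eta_BTE = (BP / (mf * LHV)) * 100
Denominator = 0.0152 * 42982 = 653.3264 kW
eta_BTE = (133 / 653.3264) * 100 = 20.36%


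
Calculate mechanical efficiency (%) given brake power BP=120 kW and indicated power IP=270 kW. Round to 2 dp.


eta_mech = (BP / IP) * 100
Ratio = 120 / 270 = 0.4444
eta_mech = 0.4444 * 100 = 44.44%


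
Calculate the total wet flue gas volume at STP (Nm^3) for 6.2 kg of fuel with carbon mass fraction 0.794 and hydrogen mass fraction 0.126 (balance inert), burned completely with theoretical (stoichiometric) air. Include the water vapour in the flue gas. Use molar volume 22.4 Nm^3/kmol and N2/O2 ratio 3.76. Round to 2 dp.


Per kg fuel: CO2 = (C/12 kmol)*22.4 = (0.794/12)*22.4 = 1.48213 Nm^3
Per kg fuel: H2O = (H/2 kmol)*22.4 = (0.126/2)*22.4 = 1.41120 Nm^3
O2 needed per kg fuel = C/12 + H/4 = 0.794/12 + 0.126/4 = 0.09766667 kmol
Per kg fuel: N2 = O2*3.76*22.4 = 0.09766667*3.76*22.4 = 8.22588 Nm^3
Total per kg = 1.48213 + 1.41120 + 8.22588 = 11.11921 Nm^3
Total = 11.11921 * 6.2 = 68.94 Nm^3


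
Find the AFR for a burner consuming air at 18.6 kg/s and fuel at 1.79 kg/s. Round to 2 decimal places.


AFR = m_air / m_fuel
AFR = 18.6 / 1.79 = 10.39


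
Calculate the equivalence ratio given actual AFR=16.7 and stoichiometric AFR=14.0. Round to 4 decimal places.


phi = AFR_stoich / AFR_actual
phi = 14.0 / 16.7 = 0.8383


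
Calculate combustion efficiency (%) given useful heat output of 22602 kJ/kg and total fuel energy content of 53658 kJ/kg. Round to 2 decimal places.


Efficiency = (Q_useful / Q_fuel) * 100
Efficiency = (22602 / 53658) * 100
Efficiency = 0.4212 * 100 = 42.12%


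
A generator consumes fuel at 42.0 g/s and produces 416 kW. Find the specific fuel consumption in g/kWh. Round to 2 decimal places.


SFC = (mf / BP) * 3600
Rate = 42.0 / 416 = 0.100962 g/(s*kW)
SFC = 0.100962 * 3600 = 363.46 g/kWh


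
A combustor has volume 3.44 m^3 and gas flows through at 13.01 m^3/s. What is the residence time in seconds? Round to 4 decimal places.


tau = V / Q_flow
tau = 3.44 / 13.01 = 0.2644 s


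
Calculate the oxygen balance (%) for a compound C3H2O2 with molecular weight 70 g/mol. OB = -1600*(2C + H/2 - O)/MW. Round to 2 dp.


OB = -1600 * (2C + H/2 - O) / MW
Inner = 2*3 + 2/2 - 2 = 5.00
OB = -1600 * 5.00 / 70 = -114.29%


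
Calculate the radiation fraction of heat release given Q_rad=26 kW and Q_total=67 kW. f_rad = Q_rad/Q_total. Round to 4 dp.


f_rad = Q_rad / Q_total
f_rad = 26 / 67 = 0.3881


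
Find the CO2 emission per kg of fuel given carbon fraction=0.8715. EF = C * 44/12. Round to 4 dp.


EF = C_frac * (M_CO2 / M_C)
EF = 0.8715 * (44/12)
EF = 0.8715 * 3.666667 = 3.1955 kg_CO2/kg_fuel


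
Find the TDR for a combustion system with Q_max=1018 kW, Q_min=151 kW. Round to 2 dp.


TDR = Q_max / Q_min
TDR = 1018 / 151 = 6.74


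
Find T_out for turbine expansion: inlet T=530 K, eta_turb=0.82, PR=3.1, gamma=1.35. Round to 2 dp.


T_out = T_in * (1 - eta * (1 - PR^(-(gamma-1)/gamma)))
Exponent = -(1.35-1)/1.35 = -0.25925926
PR^exp = 3.1^(-0.25925926) = 0.74577862
Factor = 1 - 0.82*(1 - 0.74577862) = 0.79153847
T_out = 530 * 0.79153847 = 419.52 K


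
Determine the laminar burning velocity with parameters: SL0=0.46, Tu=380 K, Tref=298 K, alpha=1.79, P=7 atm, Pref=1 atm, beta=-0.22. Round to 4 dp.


SL = SL0 * (Tu/Tref)^alpha * (P/Pref)^beta
T ratio = 380/298 = 1.27516779
(T ratio)^alpha = 1.27516779^1.79 = 1.545132
(P/Pref)^beta = 7^(-0.22) = 0.651746
SL = 0.46 * 1.545132 * 0.651746 = 0.4632 m/s


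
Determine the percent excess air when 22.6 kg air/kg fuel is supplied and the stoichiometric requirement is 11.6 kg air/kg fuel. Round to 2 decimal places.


Excess air = actual - stoichiometric = 22.6 - 11.6 = 11.00 kg/kg fuel
Excess air % = (excess / stoich) * 100 = (11.00 / 11.6) * 100 = 94.83%


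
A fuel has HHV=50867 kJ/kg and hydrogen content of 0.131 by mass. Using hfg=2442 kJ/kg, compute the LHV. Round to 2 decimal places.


LHV = HHV - hfg * 9 * H
Water correction = 2442 * 9 * 0.131 = 2879.118 kJ/kg
LHV = 50867 - 2879.118 = 47987.88 kJ/kg


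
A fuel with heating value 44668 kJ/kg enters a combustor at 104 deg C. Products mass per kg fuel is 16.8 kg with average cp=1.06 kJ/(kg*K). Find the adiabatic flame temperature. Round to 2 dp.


T_ad = T_in + Hc / (m_p * cp)
Denominator = 16.8 * 1.06 = 17.8080
Temperature rise = 44668 / 17.8080 = 2508.31 K
T_ad = 104 + 2508.31 = 2612.31 deg C


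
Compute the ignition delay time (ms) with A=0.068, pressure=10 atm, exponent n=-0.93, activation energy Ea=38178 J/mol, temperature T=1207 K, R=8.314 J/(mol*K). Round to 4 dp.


tau = A * P^n * exp(Ea/(R*T))
P^n = 10^(-0.93) = 0.11748976
Ea/(R*T) = 38178/(8.314*1207) = 3.804485
exp(Ea/(R*T)) = 44.902122
tau = 0.068 * 0.11748976 * 44.902122 = 0.3587 ms


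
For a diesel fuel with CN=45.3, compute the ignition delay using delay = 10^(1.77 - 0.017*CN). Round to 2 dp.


delay = 10^(1.77 - 0.017*CN)
Exponent = 1.77 - 0.017*45.3 = 0.9999
delay = 10^0.9999 = 10.00 ms


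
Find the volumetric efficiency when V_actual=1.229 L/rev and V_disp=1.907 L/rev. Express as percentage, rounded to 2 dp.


eta_v = (V_actual / V_disp) * 100
Ratio = 1.229 / 1.907 = 0.6445
eta_v = 0.6445 * 100 = 64.45%


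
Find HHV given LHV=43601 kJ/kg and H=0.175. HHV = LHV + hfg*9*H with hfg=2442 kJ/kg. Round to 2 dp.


HHV = LHV + hfg * 9 * H
Water addition = 2442 * 9 * 0.175 = 3846.150 kJ/kg
HHV = 43601 + 3846.150 = 47447.15 kJ/kg


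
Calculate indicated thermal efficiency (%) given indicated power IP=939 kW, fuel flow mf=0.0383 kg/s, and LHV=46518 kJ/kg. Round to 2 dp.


eta_ith = (IP / (mf * LHV)) * 100
Denominator = 0.0383 * 46518 = 1781.6394 kW
eta_ith = (939 / 1781.6394) * 100 = 52.70%


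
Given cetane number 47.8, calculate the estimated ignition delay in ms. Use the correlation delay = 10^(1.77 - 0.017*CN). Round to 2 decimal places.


delay = 10^(1.77 - 0.017*CN)
Exponent = 1.77 - 0.017*47.8 = 0.9574
delay = 10^0.9574 = 9.07 ms


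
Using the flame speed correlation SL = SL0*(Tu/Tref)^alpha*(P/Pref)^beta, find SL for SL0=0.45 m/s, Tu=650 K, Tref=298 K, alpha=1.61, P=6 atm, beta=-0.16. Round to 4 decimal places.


SL = SL0 * (Tu/Tref)^alpha * (P/Pref)^beta
T ratio = 650/298 = 2.18120805
(T ratio)^alpha = 2.18120805^1.61 = 3.509961
(P/Pref)^beta = 6^(-0.16) = 0.750751
SL = 0.45 * 3.509961 * 0.750751 = 1.1858 m/s


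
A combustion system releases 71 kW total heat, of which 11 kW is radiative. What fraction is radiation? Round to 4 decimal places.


f_rad = Q_rad / Q_total
f_rad = 11 / 71 = 0.1549


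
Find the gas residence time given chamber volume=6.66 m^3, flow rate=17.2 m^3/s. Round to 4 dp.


tau = V / Q_flow
tau = 6.66 / 17.2 = 0.3872 s


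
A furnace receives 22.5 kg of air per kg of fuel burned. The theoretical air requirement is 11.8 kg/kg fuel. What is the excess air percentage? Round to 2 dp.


Excess air = actual - stoichiometric = 22.5 - 11.8 = 10.70 kg/kg fuel
Excess air % = (excess / stoich) * 100 = (10.70 / 11.8) * 100 = 90.68%


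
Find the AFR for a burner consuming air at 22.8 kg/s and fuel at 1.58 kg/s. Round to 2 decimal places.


AFR = m_air / m_fuel
AFR = 22.8 / 1.58 = 14.43


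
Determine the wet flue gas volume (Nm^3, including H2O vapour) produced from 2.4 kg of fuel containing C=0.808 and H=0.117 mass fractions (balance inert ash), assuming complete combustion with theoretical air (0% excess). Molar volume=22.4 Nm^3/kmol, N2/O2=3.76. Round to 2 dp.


Per kg fuel: CO2 = (C/12 kmol)*22.4 = (0.808/12)*22.4 = 1.50827 Nm^3
Per kg fuel: H2O = (H/2 kmol)*22.4 = (0.117/2)*22.4 = 1.31040 Nm^3
O2 needed per kg fuel = C/12 + H/4 = 0.808/12 + 0.117/4 = 0.09658333 kmol
Per kg fuel: N2 = O2*3.76*22.4 = 0.09658333*3.76*22.4 = 8.13463 Nm^3
Total per kg = 1.50827 + 1.31040 + 8.13463 = 10.95330 Nm^3
Total = 10.95330 * 2.4 = 26.29 Nm^3


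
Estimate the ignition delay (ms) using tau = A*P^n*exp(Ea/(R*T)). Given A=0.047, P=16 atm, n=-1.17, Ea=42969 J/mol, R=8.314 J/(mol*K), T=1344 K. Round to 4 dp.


tau = A * P^n * exp(Ea/(R*T))
P^n = 16^(-1.17) = 0.03901033
Ea/(R*T) = 42969/(8.314*1344) = 3.845439
exp(Ea/(R*T)) = 46.779229
tau = 0.047 * 0.03901033 * 46.779229 = 0.0858 ms


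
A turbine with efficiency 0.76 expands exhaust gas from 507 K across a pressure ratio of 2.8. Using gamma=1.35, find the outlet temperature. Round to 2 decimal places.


T_out = T_in * (1 - eta * (1 - PR^(-(gamma-1)/gamma)))
Exponent = -(1.35-1)/1.35 = -0.25925926
PR^exp = 2.8^(-0.25925926) = 0.76572026
Factor = 1 - 0.76*(1 - 0.76572026) = 0.82194740
T_out = 507 * 0.82194740 = 416.73 K


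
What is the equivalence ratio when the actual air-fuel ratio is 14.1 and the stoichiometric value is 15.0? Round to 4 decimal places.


phi = AFR_stoich / AFR_actual
phi = 15.0 / 14.1 = 1.0638


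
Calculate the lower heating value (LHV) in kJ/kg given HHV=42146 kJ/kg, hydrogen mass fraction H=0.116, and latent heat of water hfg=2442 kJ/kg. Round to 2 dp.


LHV = HHV - hfg * 9 * H
Water correction = 2442 * 9 * 0.116 = 2549.448 kJ/kg
LHV = 42146 - 2549.448 = 39596.55 kJ/kg


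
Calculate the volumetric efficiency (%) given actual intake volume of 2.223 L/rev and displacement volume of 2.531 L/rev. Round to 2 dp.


eta_v = (V_actual / V_disp) * 100
Ratio = 2.223 / 2.531 = 0.8783
eta_v = 0.8783 * 100 = 87.83%


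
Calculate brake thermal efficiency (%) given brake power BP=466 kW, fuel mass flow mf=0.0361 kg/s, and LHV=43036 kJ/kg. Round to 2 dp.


eta_BTE = (BP / (mf * LHV)) * 100
Denominator = 0.0361 * 43036 = 1553.5996 kW
eta_BTE = (466 / 1553.5996) * 100 = 29.99%


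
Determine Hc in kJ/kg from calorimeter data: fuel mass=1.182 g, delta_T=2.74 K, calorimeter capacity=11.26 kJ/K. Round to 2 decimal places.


Hc = C_cal * delta_T / m_fuel
Q_released = 11.26 * 2.74 = 30.8524 kJ
m_fuel = 1.182 g = 1.182/1000 kg = 0.001182 kg
Hc = 30.8524 / 0.001182 = 26101.86 kJ/kg


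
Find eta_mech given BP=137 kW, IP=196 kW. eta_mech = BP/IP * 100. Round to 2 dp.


eta_mech = (BP / IP) * 100
Ratio = 137 / 196 = 0.6990
eta_mech = 0.6990 * 100 = 69.90%


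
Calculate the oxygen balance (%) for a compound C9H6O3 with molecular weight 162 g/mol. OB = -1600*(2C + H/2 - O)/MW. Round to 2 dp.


OB = -1600 * (2C + H/2 - O) / MW
Inner = 2*9 + 6/2 - 3 = 18.00
OB = -1600 * 18.00 / 162 = -177.78%


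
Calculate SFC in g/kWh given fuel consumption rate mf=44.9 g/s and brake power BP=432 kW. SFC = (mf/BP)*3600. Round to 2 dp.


SFC = (mf / BP) * 3600
Rate = 44.9 / 432 = 0.103935 g/(s*kW)
SFC = 0.103935 * 3600 = 374.17 g/kWh


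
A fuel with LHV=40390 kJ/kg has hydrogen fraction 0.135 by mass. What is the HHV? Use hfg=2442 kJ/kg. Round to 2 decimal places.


HHV = LHV + hfg * 9 * H
Water addition = 2442 * 9 * 0.135 = 2967.030 kJ/kg
HHV = 40390 + 2967.030 = 43357.03 kJ/kg


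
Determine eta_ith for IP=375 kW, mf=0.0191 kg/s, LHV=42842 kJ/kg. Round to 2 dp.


eta_ith = (IP / (mf * LHV)) * 100
Denominator = 0.0191 * 42842 = 818.2822 kW
eta_ith = (375 / 818.2822) * 100 = 45.83%


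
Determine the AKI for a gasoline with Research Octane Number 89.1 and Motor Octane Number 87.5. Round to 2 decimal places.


AKI = (RON + MON) / 2
AKI = (89.1 + 87.5) / 2
AKI = 176.6 / 2 = 88.30


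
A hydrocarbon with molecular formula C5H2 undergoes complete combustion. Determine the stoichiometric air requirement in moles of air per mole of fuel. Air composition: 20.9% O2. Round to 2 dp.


Balanced combustion: C5H2 + 5.5 O2 -> 5 CO2 + 1 H2O
O2 needed = C + H/4 = 5 + 2/4 = 5.50 moles
Air moles = O2 / 0.209 = 5.50 / 0.209 = 26.32 moles air


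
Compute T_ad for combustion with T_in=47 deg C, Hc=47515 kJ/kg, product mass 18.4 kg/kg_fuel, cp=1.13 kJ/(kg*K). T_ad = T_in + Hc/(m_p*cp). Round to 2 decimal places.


T_ad = T_in + Hc / (m_p * cp)
Denominator = 18.4 * 1.13 = 20.7920
Temperature rise = 47515 / 20.7920 = 2285.25 K
T_ad = 47 + 2285.25 = 2332.25 deg C


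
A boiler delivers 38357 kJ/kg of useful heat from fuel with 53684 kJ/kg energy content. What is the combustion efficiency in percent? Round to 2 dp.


Efficiency = (Q_useful / Q_fuel) * 100
Efficiency = (38357 / 53684) * 100
Efficiency = 0.7145 * 100 = 71.45%


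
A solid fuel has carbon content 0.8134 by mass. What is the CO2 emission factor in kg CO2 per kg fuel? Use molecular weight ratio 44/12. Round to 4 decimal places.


EF = C_frac * (M_CO2 / M_C)
EF = 0.8134 * (44/12)
EF = 0.8134 * 3.666667 = 2.9825 kg_CO2/kg_fuel


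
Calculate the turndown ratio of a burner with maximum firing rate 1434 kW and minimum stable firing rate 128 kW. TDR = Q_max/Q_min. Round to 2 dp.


TDR = Q_max / Q_min
TDR = 1434 / 128 = 11.20


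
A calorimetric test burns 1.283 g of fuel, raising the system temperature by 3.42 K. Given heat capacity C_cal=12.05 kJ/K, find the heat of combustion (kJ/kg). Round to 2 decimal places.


Hc = C_cal * delta_T / m_fuel
Q_released = 12.05 * 3.42 = 41.2110 kJ
m_fuel = 1.283 g = 1.283/1000 kg = 0.001283 kg
Hc = 41.2110 / 0.001283 = 32120.81 kJ/kg


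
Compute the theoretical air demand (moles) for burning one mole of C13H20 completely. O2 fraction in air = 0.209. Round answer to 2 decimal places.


Balanced combustion: C13H20 + 18 O2 -> 13 CO2 + 10 H2O
O2 needed = C + H/4 = 13 + 20/4 = 18.00 moles
Air moles = O2 / 0.209 = 18.00 / 0.209 = 86.12 moles air


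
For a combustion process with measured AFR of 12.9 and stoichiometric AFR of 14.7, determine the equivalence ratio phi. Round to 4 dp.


phi = AFR_stoich / AFR_actual
phi = 14.7 / 12.9 = 1.1395


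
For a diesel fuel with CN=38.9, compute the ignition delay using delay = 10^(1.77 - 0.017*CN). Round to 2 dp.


delay = 10^(1.77 - 0.017*CN)
Exponent = 1.77 - 0.017*38.9 = 1.1087
delay = 10^1.1087 = 12.84 ms


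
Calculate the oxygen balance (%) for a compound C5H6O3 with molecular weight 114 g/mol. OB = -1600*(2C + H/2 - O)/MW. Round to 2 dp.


OB = -1600 * (2C + H/2 - O) / MW
Inner = 2*5 + 6/2 - 3 = 10.00
OB = -1600 * 10.00 / 114 = -140.35%


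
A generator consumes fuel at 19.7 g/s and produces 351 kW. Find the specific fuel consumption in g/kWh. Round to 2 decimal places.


SFC = (mf / BP) * 3600
Rate = 19.7 / 351 = 0.056125 g/(s*kW)
SFC = 0.056125 * 3600 = 202.05 g/kWh


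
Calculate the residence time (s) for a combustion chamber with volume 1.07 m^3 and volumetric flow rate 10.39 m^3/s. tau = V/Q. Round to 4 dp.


tau = V / Q_flow
tau = 1.07 / 10.39 = 0.1030 s


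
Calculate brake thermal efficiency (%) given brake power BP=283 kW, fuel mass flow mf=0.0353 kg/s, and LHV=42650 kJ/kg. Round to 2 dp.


eta_BTE = (BP / (mf * LHV)) * 100
Denominator = 0.0353 * 42650 = 1505.5450 kW
eta_BTE = (283 / 1505.5450) * 100 = 18.80%


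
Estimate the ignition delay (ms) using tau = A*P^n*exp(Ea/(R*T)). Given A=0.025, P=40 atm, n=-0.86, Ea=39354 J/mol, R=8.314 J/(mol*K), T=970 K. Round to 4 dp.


tau = A * P^n * exp(Ea/(R*T))
P^n = 40^(-0.86) = 0.04190139
Ea/(R*T) = 39354/(8.314*970) = 4.879857
exp(Ea/(R*T)) = 131.611888
tau = 0.025 * 0.04190139 * 131.611888 = 0.1379 ms


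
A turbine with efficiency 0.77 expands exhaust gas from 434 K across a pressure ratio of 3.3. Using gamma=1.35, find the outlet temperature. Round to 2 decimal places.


T_out = T_in * (1 - eta * (1 - PR^(-(gamma-1)/gamma)))
Exponent = -(1.35-1)/1.35 = -0.25925926
PR^exp = 3.3^(-0.25925926) = 0.73378775
Factor = 1 - 0.77*(1 - 0.73378775) = 0.79501657
T_out = 434 * 0.79501657 = 345.04 K


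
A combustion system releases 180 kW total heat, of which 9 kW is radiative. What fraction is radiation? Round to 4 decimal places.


f_rad = Q_rad / Q_total
f_rad = 9 / 180 = 0.0500


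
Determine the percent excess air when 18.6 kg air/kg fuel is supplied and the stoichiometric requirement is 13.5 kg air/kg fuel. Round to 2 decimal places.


Excess air = actual - stoichiometric = 18.6 - 13.5 = 5.10 kg/kg fuel
Excess air % = (excess / stoich) * 100 = (5.10 / 13.5) * 100 = 37.78%


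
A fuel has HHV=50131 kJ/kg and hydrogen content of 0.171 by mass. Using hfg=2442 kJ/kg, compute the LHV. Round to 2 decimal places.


LHV = HHV - hfg * 9 * H
Water correction = 2442 * 9 * 0.171 = 3758.238 kJ/kg
LHV = 50131 - 3758.238 = 46372.76 kJ/kg


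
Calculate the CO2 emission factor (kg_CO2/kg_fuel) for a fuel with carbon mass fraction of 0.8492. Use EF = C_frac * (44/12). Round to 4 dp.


EF = C_frac * (M_CO2 / M_C)
EF = 0.8492 * (44/12)
EF = 0.8492 * 3.666667 = 3.1137 kg_CO2/kg_fuel


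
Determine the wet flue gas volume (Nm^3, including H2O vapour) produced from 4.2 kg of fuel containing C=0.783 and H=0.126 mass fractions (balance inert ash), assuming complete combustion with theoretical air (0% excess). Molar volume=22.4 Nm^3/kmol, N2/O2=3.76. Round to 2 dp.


Per kg fuel: CO2 = (C/12 kmol)*22.4 = (0.783/12)*22.4 = 1.46160 Nm^3
Per kg fuel: H2O = (H/2 kmol)*22.4 = (0.126/2)*22.4 = 1.41120 Nm^3
O2 needed per kg fuel = C/12 + H/4 = 0.783/12 + 0.126/4 = 0.09675000 kmol
Per kg fuel: N2 = O2*3.76*22.4 = 0.09675000*3.76*22.4 = 8.14867 Nm^3
Total per kg = 1.46160 + 1.41120 + 8.14867 = 11.02147 Nm^3
Total = 11.02147 * 4.2 = 46.29 Nm^3


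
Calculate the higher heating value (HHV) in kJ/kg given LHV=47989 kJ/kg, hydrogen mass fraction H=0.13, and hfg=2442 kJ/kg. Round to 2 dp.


HHV = LHV + hfg * 9 * H
Water addition = 2442 * 9 * 0.13 = 2857.140 kJ/kg
HHV = 47989 + 2857.140 = 50846.14 kJ/kg


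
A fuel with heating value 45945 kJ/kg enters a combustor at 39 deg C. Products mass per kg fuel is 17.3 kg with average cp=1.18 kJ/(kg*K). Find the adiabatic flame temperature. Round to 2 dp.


T_ad = T_in + Hc / (m_p * cp)
Denominator = 17.3 * 1.18 = 20.4140
Temperature rise = 45945 / 20.4140 = 2250.66 K
T_ad = 39 + 2250.66 = 2289.66 deg C


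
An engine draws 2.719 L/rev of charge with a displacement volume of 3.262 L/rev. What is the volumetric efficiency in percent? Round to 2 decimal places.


eta_v = (V_actual / V_disp) * 100
Ratio = 2.719 / 3.262 = 0.8335
eta_v = 0.8335 * 100 = 83.35%


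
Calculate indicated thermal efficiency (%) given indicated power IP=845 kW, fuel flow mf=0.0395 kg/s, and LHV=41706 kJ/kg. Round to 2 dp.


eta_ith = (IP / (mf * LHV)) * 100
Denominator = 0.0395 * 41706 = 1647.3870 kW
eta_ith = (845 / 1647.3870) * 100 = 51.29%


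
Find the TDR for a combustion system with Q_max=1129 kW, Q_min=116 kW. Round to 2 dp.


TDR = Q_max / Q_min
TDR = 1129 / 116 = 9.73


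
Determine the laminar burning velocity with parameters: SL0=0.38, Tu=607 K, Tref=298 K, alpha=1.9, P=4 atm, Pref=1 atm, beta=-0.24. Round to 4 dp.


SL = SL0 * (Tu/Tref)^alpha * (P/Pref)^beta
T ratio = 607/298 = 2.03691275
(T ratio)^alpha = 2.03691275^1.9 = 3.864093
(P/Pref)^beta = 4^(-0.24) = 0.716978
SL = 0.38 * 3.864093 * 0.716978 = 1.0528 m/s


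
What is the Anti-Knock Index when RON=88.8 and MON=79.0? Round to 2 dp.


AKI = (RON + MON) / 2
AKI = (88.8 + 79.0) / 2
AKI = 167.8 / 2 = 83.90


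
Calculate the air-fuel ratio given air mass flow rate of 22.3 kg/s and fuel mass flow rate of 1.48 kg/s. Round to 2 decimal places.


AFR = m_air / m_fuel
AFR = 22.3 / 1.48 = 15.07


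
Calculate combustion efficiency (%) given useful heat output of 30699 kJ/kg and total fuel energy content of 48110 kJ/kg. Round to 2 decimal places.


Efficiency = (Q_useful / Q_fuel) * 100
Efficiency = (30699 / 48110) * 100
Efficiency = 0.6381 * 100 = 63.81%


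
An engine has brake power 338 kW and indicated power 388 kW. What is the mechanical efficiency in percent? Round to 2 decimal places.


eta_mech = (BP / IP) * 100
Ratio = 338 / 388 = 0.8711
eta_mech = 0.8711 * 100 = 87.11%


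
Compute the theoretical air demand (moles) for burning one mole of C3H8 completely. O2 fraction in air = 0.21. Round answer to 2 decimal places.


Balanced combustion: C3H8 + 5 O2 -> 3 CO2 + 4 H2O
O2 needed = C + H/4 = 3 + 8/4 = 5.00 moles
Air moles = O2 / 0.21 = 5.00 / 0.21 = 23.81 moles air


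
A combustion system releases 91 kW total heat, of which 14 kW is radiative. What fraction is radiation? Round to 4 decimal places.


f_rad = Q_rad / Q_total
f_rad = 14 / 91 = 0.1538


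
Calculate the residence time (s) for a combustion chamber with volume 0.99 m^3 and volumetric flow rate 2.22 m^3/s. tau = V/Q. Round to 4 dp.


tau = V / Q_flow
tau = 0.99 / 2.22 = 0.4459 s


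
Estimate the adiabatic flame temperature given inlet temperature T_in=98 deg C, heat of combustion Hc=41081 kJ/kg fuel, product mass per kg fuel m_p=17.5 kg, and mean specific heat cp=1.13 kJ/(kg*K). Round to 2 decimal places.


T_ad = T_in + Hc / (m_p * cp)
Denominator = 17.5 * 1.13 = 19.7750
Temperature rise = 41081 / 19.7750 = 2077.42 K
T_ad = 98 + 2077.42 = 2175.42 deg C


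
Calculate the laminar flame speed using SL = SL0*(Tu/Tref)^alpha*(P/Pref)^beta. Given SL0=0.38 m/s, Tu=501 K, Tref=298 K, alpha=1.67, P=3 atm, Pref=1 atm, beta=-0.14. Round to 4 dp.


SL = SL0 * (Tu/Tref)^alpha * (P/Pref)^beta
T ratio = 501/298 = 1.68120805
(T ratio)^alpha = 1.68120805^1.67 = 2.381156
(P/Pref)^beta = 3^(-0.14) = 0.857439
SL = 0.38 * 2.381156 * 0.857439 = 0.7758 m/s


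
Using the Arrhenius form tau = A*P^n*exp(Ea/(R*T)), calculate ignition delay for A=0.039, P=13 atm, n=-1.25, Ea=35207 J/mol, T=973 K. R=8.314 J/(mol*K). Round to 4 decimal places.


tau = A * P^n * exp(Ea/(R*T))
P^n = 13^(-1.25) = 0.04051080
Ea/(R*T) = 35207/(8.314*973) = 4.352173
exp(Ea/(R*T)) = 77.647014
tau = 0.039 * 0.04051080 * 77.647014 = 0.1227 ms


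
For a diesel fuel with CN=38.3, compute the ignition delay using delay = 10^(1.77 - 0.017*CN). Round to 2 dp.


delay = 10^(1.77 - 0.017*CN)
Exponent = 1.77 - 0.017*38.3 = 1.1189
delay = 10^1.1189 = 13.15 ms


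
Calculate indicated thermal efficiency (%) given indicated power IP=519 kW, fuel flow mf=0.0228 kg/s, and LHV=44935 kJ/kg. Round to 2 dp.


eta_ith = (IP / (mf * LHV)) * 100
Denominator = 0.0228 * 44935 = 1024.5180 kW
eta_ith = (519 / 1024.5180) * 100 = 50.66%


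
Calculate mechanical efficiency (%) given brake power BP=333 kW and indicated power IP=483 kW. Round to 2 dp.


eta_mech = (BP / IP) * 100
Ratio = 333 / 483 = 0.6894
eta_mech = 0.6894 * 100 = 68.94%


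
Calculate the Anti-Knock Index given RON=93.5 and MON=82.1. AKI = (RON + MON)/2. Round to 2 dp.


AKI = (RON + MON) / 2
AKI = (93.5 + 82.1) / 2
AKI = 175.6 / 2 = 87.80


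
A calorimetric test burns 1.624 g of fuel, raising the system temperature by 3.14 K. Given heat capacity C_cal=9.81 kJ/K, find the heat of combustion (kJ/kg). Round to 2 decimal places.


Hc = C_cal * delta_T / m_fuel
Q_released = 9.81 * 3.14 = 30.8034 kJ
m_fuel = 1.624 g = 1.624/1000 kg = 0.001624 kg
Hc = 30.8034 / 0.001624 = 18967.61 kJ/kg


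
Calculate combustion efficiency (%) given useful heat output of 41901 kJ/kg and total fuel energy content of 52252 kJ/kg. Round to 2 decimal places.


Efficiency = (Q_useful / Q_fuel) * 100
Efficiency = (41901 / 52252) * 100
Efficiency = 0.8019 * 100 = 80.19%


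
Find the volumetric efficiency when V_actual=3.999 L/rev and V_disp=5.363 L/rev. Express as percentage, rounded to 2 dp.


eta_v = (V_actual / V_disp) * 100
Ratio = 3.999 / 5.363 = 0.7457
eta_v = 0.7457 * 100 = 74.57%


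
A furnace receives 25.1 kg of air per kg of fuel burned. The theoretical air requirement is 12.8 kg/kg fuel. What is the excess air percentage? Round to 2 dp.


Excess air = actual - stoichiometric = 25.1 - 12.8 = 12.30 kg/kg fuel
Excess air % = (excess / stoich) * 100 = (12.30 / 12.8) * 100 = 96.09%


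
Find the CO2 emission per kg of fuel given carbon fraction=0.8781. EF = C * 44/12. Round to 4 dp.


EF = C_frac * (M_CO2 / M_C)
EF = 0.8781 * (44/12)
EF = 0.8781 * 3.666667 = 3.2197 kg_CO2/kg_fuel


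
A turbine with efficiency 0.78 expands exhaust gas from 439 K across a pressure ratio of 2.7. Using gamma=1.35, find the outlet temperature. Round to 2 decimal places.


T_out = T_in * (1 - eta * (1 - PR^(-(gamma-1)/gamma)))
Exponent = -(1.35-1)/1.35 = -0.25925926
PR^exp = 2.7^(-0.25925926) = 0.77297411
Factor = 1 - 0.78*(1 - 0.77297411) = 0.82291981
T_out = 439 * 0.82291981 = 361.26 K


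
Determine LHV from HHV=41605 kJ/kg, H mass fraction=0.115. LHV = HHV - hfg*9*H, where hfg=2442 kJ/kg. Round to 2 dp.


LHV = HHV - hfg * 9 * H
Water correction = 2442 * 9 * 0.115 = 2527.470 kJ/kg
LHV = 41605 - 2527.470 = 39077.53 kJ/kg


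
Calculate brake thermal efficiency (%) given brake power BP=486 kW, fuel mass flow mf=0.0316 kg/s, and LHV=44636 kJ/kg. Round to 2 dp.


eta_BTE = (BP / (mf * LHV)) * 100
Denominator = 0.0316 * 44636 = 1410.4976 kW
eta_BTE = (486 / 1410.4976) * 100 = 34.46%


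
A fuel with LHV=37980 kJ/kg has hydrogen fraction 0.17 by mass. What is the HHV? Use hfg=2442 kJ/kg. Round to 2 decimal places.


HHV = LHV + hfg * 9 * H
Water addition = 2442 * 9 * 0.17 = 3736.260 kJ/kg
HHV = 37980 + 3736.260 = 41716.26 kJ/kg


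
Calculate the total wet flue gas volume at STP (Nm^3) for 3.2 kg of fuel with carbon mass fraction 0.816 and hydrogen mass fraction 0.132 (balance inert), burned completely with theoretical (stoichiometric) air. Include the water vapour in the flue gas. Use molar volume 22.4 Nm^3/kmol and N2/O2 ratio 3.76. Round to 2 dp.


Per kg fuel: CO2 = (C/12 kmol)*22.4 = (0.816/12)*22.4 = 1.52320 Nm^3
Per kg fuel: H2O = (H/2 kmol)*22.4 = (0.132/2)*22.4 = 1.47840 Nm^3
O2 needed per kg fuel = C/12 + H/4 = 0.816/12 + 0.132/4 = 0.10100000 kmol
Per kg fuel: N2 = O2*3.76*22.4 = 0.10100000*3.76*22.4 = 8.50662 Nm^3
Total per kg = 1.52320 + 1.47840 + 8.50662 = 11.50822 Nm^3
Total = 11.50822 * 3.2 = 36.83 Nm^3


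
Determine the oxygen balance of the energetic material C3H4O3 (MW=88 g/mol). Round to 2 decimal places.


OB = -1600 * (2C + H/2 - O) / MW
Inner = 2*3 + 4/2 - 3 = 5.00
OB = -1600 * 5.00 / 88 = -90.91%


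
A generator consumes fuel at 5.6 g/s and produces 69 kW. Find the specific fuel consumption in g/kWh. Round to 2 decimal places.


SFC = (mf / BP) * 3600
Rate = 5.6 / 69 = 0.081159 g/(s*kW)
SFC = 0.081159 * 3600 = 292.17 g/kWh


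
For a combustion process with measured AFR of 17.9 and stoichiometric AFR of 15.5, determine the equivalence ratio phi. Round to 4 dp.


phi = AFR_stoich / AFR_actual
phi = 15.5 / 17.9 = 0.8659


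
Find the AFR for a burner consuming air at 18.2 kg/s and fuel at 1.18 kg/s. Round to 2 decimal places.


AFR = m_air / m_fuel
AFR = 18.2 / 1.18 = 15.42


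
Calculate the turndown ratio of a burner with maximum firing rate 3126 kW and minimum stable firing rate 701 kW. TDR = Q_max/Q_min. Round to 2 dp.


TDR = Q_max / Q_min
TDR = 3126 / 701 = 4.46


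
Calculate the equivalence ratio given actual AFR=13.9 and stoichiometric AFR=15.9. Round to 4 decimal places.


phi = AFR_stoich / AFR_actual
phi = 15.9 / 13.9 = 1.1439


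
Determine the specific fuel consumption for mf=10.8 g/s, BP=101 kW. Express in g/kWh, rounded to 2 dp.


SFC = (mf / BP) * 3600
Rate = 10.8 / 101 = 0.106931 g/(s*kW)
SFC = 0.106931 * 3600 = 384.95 g/kWh


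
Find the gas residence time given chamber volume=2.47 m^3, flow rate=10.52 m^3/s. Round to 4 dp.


tau = V / Q_flow
tau = 2.47 / 10.52 = 0.2348 s


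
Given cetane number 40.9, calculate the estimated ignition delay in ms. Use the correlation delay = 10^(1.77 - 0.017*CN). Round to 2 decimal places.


delay = 10^(1.77 - 0.017*CN)
Exponent = 1.77 - 0.017*40.9 = 1.0747
delay = 10^1.0747 = 11.88 ms


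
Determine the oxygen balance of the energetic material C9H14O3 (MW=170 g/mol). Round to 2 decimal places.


OB = -1600 * (2C + H/2 - O) / MW
Inner = 2*9 + 14/2 - 3 = 22.00
OB = -1600 * 22.00 / 170 = -207.06%


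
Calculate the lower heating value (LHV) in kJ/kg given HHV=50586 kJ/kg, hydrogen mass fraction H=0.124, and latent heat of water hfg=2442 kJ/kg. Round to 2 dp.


LHV = HHV - hfg * 9 * H
Water correction = 2442 * 9 * 0.124 = 2725.272 kJ/kg
LHV = 50586 - 2725.272 = 47860.73 kJ/kg


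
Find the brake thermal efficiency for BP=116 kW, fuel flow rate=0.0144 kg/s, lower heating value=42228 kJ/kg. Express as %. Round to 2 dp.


eta_BTE = (BP / (mf * LHV)) * 100
Denominator = 0.0144 * 42228 = 608.0832 kW
eta_BTE = (116 / 608.0832) * 100 = 19.08%


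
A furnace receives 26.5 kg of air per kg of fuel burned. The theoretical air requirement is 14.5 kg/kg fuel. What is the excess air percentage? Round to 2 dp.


Excess air = actual - stoichiometric = 26.5 - 14.5 = 12.00 kg/kg fuel
Excess air % = (excess / stoich) * 100 = (12.00 / 14.5) * 100 = 82.76%


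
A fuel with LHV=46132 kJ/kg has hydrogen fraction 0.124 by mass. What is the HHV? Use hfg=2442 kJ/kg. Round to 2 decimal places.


HHV = LHV + hfg * 9 * H
Water addition = 2442 * 9 * 0.124 = 2725.272 kJ/kg
HHV = 46132 + 2725.272 = 48857.27 kJ/kg


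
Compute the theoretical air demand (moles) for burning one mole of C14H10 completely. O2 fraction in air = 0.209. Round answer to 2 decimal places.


Balanced combustion: C14H10 + 16.5 O2 -> 14 CO2 + 5 H2O
O2 needed = C + H/4 = 14 + 10/4 = 16.50 moles
Air moles = O2 / 0.209 = 16.50 / 0.209 = 78.95 moles air


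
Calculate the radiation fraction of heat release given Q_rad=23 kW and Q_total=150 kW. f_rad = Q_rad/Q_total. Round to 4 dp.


f_rad = Q_rad / Q_total
f_rad = 23 / 150 = 0.1533


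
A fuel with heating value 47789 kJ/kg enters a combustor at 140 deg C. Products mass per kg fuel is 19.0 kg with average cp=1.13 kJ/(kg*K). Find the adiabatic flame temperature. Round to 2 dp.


T_ad = T_in + Hc / (m_p * cp)
Denominator = 19.0 * 1.13 = 21.4700
Temperature rise = 47789 / 21.4700 = 2225.85 K
T_ad = 140 + 2225.85 = 2365.85 deg C


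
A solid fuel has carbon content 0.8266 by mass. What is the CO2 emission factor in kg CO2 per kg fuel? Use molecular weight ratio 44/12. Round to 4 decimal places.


EF = C_frac * (M_CO2 / M_C)
EF = 0.8266 * (44/12)
EF = 0.8266 * 3.666667 = 3.0309 kg_CO2/kg_fuel


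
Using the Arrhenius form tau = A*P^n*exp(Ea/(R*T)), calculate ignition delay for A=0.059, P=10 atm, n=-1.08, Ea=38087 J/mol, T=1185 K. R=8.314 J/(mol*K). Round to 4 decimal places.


tau = A * P^n * exp(Ea/(R*T))
P^n = 10^(-1.08) = 0.08317638
Ea/(R*T) = 38087/(8.314*1185) = 3.865880
exp(Ea/(R*T)) = 47.745281
tau = 0.059 * 0.08317638 * 47.745281 = 0.2343 ms


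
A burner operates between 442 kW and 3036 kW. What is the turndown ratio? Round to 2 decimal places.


TDR = Q_max / Q_min
TDR = 3036 / 442 = 6.87


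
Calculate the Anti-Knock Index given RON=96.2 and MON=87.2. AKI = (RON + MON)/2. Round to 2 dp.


AKI = (RON + MON) / 2
AKI = (96.2 + 87.2) / 2
AKI = 183.4 / 2 = 91.70


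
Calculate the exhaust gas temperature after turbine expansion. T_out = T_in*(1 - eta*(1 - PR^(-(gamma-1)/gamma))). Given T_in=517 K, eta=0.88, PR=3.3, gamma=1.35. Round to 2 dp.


T_out = T_in * (1 - eta * (1 - PR^(-(gamma-1)/gamma)))
Exponent = -(1.35-1)/1.35 = -0.25925926
PR^exp = 3.3^(-0.25925926) = 0.73378775
Factor = 1 - 0.88*(1 - 0.73378775) = 0.76573322
T_out = 517 * 0.76573322 = 395.88 K


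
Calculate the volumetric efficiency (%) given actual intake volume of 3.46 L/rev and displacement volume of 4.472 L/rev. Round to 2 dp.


eta_v = (V_actual / V_disp) * 100
Ratio = 3.46 / 4.472 = 0.7737
eta_v = 0.7737 * 100 = 77.37%


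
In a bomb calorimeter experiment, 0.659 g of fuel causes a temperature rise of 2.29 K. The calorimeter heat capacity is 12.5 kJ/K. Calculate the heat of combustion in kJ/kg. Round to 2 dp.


Hc = C_cal * delta_T / m_fuel
Q_released = 12.5 * 2.29 = 28.6250 kJ
m_fuel = 0.659 g = 0.659/1000 kg = 0.000659 kg
Hc = 28.6250 / 0.000659 = 43437.03 kJ/kg


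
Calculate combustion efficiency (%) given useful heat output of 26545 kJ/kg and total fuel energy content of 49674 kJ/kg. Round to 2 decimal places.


Efficiency = (Q_useful / Q_fuel) * 100
Efficiency = (26545 / 49674) * 100
Efficiency = 0.5344 * 100 = 53.44%


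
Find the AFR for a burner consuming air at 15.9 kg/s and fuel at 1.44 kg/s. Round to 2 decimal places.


AFR = m_air / m_fuel
AFR = 15.9 / 1.44 = 11.04


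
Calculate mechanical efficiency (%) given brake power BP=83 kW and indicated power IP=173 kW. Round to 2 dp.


eta_mech = (BP / IP) * 100
Ratio = 83 / 173 = 0.4798
eta_mech = 0.4798 * 100 = 47.98%


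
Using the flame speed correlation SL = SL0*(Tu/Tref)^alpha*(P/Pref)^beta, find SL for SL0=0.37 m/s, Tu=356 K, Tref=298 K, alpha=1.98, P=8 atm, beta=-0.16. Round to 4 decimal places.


SL = SL0 * (Tu/Tref)^alpha * (P/Pref)^beta
T ratio = 356/298 = 1.19463087
(T ratio)^alpha = 1.19463087^1.98 = 1.422076
(P/Pref)^beta = 8^(-0.16) = 0.716978
SL = 0.37 * 1.422076 * 0.716978 = 0.3773 m/s


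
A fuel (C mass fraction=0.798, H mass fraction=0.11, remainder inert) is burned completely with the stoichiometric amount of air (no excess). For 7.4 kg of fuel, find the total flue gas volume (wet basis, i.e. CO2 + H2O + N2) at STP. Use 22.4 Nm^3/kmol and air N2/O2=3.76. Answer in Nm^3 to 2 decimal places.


Per kg fuel: CO2 = (C/12 kmol)*22.4 = (0.798/12)*22.4 = 1.48960 Nm^3
Per kg fuel: H2O = (H/2 kmol)*22.4 = (0.11/2)*22.4 = 1.23200 Nm^3
O2 needed per kg fuel = C/12 + H/4 = 0.798/12 + 0.11/4 = 0.09400000 kmol
Per kg fuel: N2 = O2*3.76*22.4 = 0.09400000*3.76*22.4 = 7.91706 Nm^3
Total per kg = 1.48960 + 1.23200 + 7.91706 = 10.63866 Nm^3
Total = 10.63866 * 7.4 = 78.73 Nm^3


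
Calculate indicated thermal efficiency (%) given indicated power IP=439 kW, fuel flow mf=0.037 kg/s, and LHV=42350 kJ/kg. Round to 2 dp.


eta_ith = (IP / (mf * LHV)) * 100
Denominator = 0.037 * 42350 = 1566.9500 kW
eta_ith = (439 / 1566.9500) * 100 = 28.02%


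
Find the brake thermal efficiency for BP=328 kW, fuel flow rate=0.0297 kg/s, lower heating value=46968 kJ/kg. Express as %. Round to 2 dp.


eta_BTE = (BP / (mf * LHV)) * 100
Denominator = 0.0297 * 46968 = 1394.9496 kW
eta_BTE = (328 / 1394.9496) * 100 = 23.51%


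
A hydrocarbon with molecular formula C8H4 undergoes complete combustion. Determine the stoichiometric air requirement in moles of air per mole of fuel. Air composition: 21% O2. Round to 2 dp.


Balanced combustion: C8H4 + 9 O2 -> 8 CO2 + 2 H2O
O2 needed = C + H/4 = 8 + 4/4 = 9.00 moles
Air moles = O2 / 0.21 = 9.00 / 0.21 = 42.86 moles air


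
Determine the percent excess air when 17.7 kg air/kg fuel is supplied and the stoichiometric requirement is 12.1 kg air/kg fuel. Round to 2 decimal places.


Excess air = actual - stoichiometric = 17.7 - 12.1 = 5.60 kg/kg fuel
Excess air % = (excess / stoich) * 100 = (5.60 / 12.1) * 100 = 46.28%


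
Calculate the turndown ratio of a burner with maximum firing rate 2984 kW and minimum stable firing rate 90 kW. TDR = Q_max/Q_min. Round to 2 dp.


TDR = Q_max / Q_min
TDR = 2984 / 90 = 33.16


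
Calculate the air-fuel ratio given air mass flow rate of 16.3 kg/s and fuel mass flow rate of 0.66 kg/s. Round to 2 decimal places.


AFR = m_air / m_fuel
AFR = 16.3 / 0.66 = 24.70


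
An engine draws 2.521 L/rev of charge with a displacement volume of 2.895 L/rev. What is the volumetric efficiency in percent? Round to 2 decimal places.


eta_v = (V_actual / V_disp) * 100
Ratio = 2.521 / 2.895 = 0.8708
eta_v = 0.8708 * 100 = 87.08%


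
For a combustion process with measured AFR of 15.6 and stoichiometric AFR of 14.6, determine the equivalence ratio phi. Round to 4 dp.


phi = AFR_stoich / AFR_actual
phi = 14.6 / 15.6 = 0.9359


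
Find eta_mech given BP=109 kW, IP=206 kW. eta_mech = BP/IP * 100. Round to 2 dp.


eta_mech = (BP / IP) * 100
Ratio = 109 / 206 = 0.5291
eta_mech = 0.5291 * 100 = 52.91%


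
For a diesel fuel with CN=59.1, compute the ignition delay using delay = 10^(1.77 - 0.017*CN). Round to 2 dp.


delay = 10^(1.77 - 0.017*CN)
Exponent = 1.77 - 0.017*59.1 = 0.7653
delay = 10^0.7653 = 5.83 ms


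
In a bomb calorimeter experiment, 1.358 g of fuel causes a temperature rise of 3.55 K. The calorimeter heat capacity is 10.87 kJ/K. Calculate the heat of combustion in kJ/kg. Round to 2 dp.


Hc = C_cal * delta_T / m_fuel
Q_released = 10.87 * 3.55 = 38.5885 kJ
m_fuel = 1.358 g = 1.358/1000 kg = 0.001358 kg
Hc = 38.5885 / 0.001358 = 28415.68 kJ/kg


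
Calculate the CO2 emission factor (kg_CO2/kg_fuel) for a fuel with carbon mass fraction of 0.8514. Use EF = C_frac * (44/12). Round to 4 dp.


EF = C_frac * (M_CO2 / M_C)
EF = 0.8514 * (44/12)
EF = 0.8514 * 3.666667 = 3.1218 kg_CO2/kg_fuel


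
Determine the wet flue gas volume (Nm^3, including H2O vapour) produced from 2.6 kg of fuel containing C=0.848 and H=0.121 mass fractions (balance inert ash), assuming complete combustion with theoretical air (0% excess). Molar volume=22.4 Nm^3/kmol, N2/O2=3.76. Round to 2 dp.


Per kg fuel: CO2 = (C/12 kmol)*22.4 = (0.848/12)*22.4 = 1.58293 Nm^3
Per kg fuel: H2O = (H/2 kmol)*22.4 = (0.121/2)*22.4 = 1.35520 Nm^3
O2 needed per kg fuel = C/12 + H/4 = 0.848/12 + 0.121/4 = 0.10091667 kmol
Per kg fuel: N2 = O2*3.76*22.4 = 0.10091667*3.76*22.4 = 8.49961 Nm^3
Total per kg = 1.58293 + 1.35520 + 8.49961 = 11.43774 Nm^3
Total = 11.43774 * 2.6 = 29.74 Nm^3


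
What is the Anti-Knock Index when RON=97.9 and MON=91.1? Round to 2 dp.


AKI = (RON + MON) / 2
AKI = (97.9 + 91.1) / 2
AKI = 189.0 / 2 = 94.50


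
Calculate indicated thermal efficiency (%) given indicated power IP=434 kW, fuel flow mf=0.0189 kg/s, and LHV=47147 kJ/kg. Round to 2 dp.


eta_ith = (IP / (mf * LHV)) * 100
Denominator = 0.0189 * 47147 = 891.0783 kW
eta_ith = (434 / 891.0783) * 100 = 48.71%


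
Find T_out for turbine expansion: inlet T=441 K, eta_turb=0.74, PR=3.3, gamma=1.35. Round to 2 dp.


T_out = T_in * (1 - eta * (1 - PR^(-(gamma-1)/gamma)))
Exponent = -(1.35-1)/1.35 = -0.25925926
PR^exp = 3.3^(-0.25925926) = 0.73378775
Factor = 1 - 0.74*(1 - 0.73378775) = 0.80300294
T_out = 441 * 0.80300294 = 354.12 K


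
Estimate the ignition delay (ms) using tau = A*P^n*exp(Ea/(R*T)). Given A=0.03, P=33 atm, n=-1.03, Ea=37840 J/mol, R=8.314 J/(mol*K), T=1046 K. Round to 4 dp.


tau = A * P^n * exp(Ea/(R*T))
P^n = 33^(-1.03) = 0.02728542
Ea/(R*T) = 37840/(8.314*1046) = 4.351204
exp(Ea/(R*T)) = 77.571786
tau = 0.03 * 0.02728542 * 77.571786 = 0.0635 ms


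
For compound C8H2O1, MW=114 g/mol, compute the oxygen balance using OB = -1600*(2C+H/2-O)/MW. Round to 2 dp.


OB = -1600 * (2C + H/2 - O) / MW
Inner = 2*8 + 2/2 - 1 = 16.00
OB = -1600 * 16.00 / 114 = -224.56%


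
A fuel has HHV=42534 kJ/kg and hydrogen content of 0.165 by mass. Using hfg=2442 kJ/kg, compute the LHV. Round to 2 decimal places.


LHV = HHV - hfg * 9 * H
Water correction = 2442 * 9 * 0.165 = 3626.370 kJ/kg
LHV = 42534 - 3626.370 = 38907.63 kJ/kg


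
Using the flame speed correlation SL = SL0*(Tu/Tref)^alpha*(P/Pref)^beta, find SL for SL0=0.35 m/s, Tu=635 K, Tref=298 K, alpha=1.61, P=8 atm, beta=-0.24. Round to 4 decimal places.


SL = SL0 * (Tu/Tref)^alpha * (P/Pref)^beta
T ratio = 635/298 = 2.13087248
(T ratio)^alpha = 2.13087248^1.61 = 3.380473
(P/Pref)^beta = 8^(-0.24) = 0.607097
SL = 0.35 * 3.380473 * 0.607097 = 0.7183 m/s


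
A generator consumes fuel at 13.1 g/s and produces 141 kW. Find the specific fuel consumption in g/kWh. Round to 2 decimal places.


SFC = (mf / BP) * 3600
Rate = 13.1 / 141 = 0.092908 g/(s*kW)
SFC = 0.092908 * 3600 = 334.47 g/kWh
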